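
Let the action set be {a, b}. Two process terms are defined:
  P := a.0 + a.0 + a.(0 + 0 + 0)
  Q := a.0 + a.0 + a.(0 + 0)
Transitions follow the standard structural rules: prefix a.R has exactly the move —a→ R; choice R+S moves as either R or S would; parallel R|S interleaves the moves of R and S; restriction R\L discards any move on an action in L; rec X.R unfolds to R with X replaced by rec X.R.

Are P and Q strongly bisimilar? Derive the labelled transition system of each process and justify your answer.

Reachable graph of P (3 states):
  s0 = a.0 + a.0 + a.(0 + 0 + 0) ⊢ —a→ s1, —a→ s2
  s1 = 0 ⊢ ∅
  s2 = 0 + 0 + 0 ⊢ ∅
Reachable graph of Q (3 states):
  t0 = a.0 + a.0 + a.(0 + 0) ⊢ —a→ t1, —a→ t2
  t1 = 0 ⊢ ∅
  t2 = 0 + 0 ⊢ ∅
Partition-refinement fixed point:
  B0 = {s0, t0}
  B1 = {s1, s2, t1, t2}
s0 ∈ B0, t0 ∈ B0 → same block

P ~ Q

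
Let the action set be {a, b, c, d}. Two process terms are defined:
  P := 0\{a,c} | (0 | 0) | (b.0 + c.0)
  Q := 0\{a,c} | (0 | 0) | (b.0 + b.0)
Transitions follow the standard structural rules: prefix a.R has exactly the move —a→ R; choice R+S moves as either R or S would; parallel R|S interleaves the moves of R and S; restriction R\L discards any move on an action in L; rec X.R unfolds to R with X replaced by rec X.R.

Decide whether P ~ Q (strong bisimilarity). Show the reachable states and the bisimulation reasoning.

LTS(P): 2 reachable states
  m0 = 0\{a,c} | (0 | 0) | (b.0 + c.0) has moves --b--▸ m1, --c--▸ m1
  m1 = 0\{a,c} | (0 | 0) | 0 has moves deadlocked
LTS(Q): 2 reachable states
  n0 = 0\{a,c} | (0 | 0) | (b.0 + b.0) has moves --b--▸ n1
  n1 = 0\{a,c} | (0 | 0) | 0 has moves deadlocked
Partition-refinement fixed point:
  B0 = {m0}
  B1 = {m1, n1}
  B2 = {n0}
m0 ∈ B0, n0 ∈ B2 → different blocks

not bisimilar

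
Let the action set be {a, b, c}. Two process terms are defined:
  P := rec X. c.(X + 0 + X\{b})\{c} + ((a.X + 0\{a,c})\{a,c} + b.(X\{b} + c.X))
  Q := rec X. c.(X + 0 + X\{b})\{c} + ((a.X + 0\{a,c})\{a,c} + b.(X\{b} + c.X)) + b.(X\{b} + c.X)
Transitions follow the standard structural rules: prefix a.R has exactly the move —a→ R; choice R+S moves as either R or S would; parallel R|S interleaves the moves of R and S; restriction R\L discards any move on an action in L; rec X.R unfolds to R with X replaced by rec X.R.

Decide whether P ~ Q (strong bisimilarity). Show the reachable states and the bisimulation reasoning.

Reachable graph of P (5 states):
  m0 = rec X. c.(X + 0 + X\{b})\{c} + ((a.X + 0\{a,c})\{a,c} + b.(X\{b} + c.X)) | ··b··> m1, ··c··> m2
  m1 = (rec X. c.(X + 0 + X\{b})\{c} + ((a.X + 0\{a,c})\{a,c} + b.(X\{b} + c.X)))\{b} + c.(rec X. c.(X + 0 + X\{b})\{c} + ((a.X + 0\{a,c})\{a,c} + b.(X\{b} + c.X))) | ··c··> m0, ··c··> m3
  m2 = ((rec X. c.(X + 0 + X\{b})\{c} + ((a.X + 0\{a,c})\{a,c} + b.(X\{b} + c.X))) + 0 + (rec X. c.(X + 0 + X\{b})\{c} + ((a.X + 0\{a,c})\{a,c} + b.(X\{b} + c.X)))\{b})\{c} | ··b··> m4
  m3 = ((rec X. c.(X + 0 + X\{b})\{c} + ((a.X + 0\{a,c})\{a,c} + b.(X\{b} + c.X))) + 0 + (rec X. c.(X + 0 + X\{b})\{c} + ((a.X + 0\{a,c})\{a,c} + b.(X\{b} + c.X)))\{b})\{c}\{b} | ∅
  m4 = ((rec X. c.(X + 0 + X\{b})\{c} + ((a.X + 0\{a,c})\{a,c} + b.(X\{b} + c.X)))\{b} + c.(rec X. c.(X + 0 + X\{b})\{c} + ((a.X + 0\{a,c})\{a,c} + b.(X\{b} + c.X))))\{c} | ∅
Reachable graph of Q (5 states):
  n0 = rec X. c.(X + 0 + X\{b})\{c} + ((a.X + 0\{a,c})\{a,c} + b.(X\{b} + c.X)) + b.(X\{b} + c.X) | ··b··> n1, ··c··> n2
  n1 = (rec X. c.(X + 0 + X\{b})\{c} + ((a.X + 0\{a,c})\{a,c} + b.(X\{b} + c.X)) + b.(X\{b} + c.X))\{b} + c.(rec X. c.(X + 0 + X\{b})\{c} + ((a.X + 0\{a,c})\{a,c} + b.(X\{b} + c.X)) + b.(X\{b} + c.X)) | ··c··> n0, ··c··> n3
  n2 = ((rec X. c.(X + 0 + X\{b})\{c} + ((a.X + 0\{a,c})\{a,c} + b.(X\{b} + c.X)) + b.(X\{b} + c.X)) + 0 + (rec X. c.(X + 0 + X\{b})\{c} + ((a.X + 0\{a,c})\{a,c} + b.(X\{b} + c.X)) + b.(X\{b} + c.X))\{b})\{c} | ··b··> n4
  n3 = ((rec X. c.(X + 0 + X\{b})\{c} + ((a.X + 0\{a,c})\{a,c} + b.(X\{b} + c.X)) + b.(X\{b} + c.X)) + 0 + (rec X. c.(X + 0 + X\{b})\{c} + ((a.X + 0\{a,c})\{a,c} + b.(X\{b} + c.X)) + b.(X\{b} + c.X))\{b})\{c}\{b} | ∅
  n4 = ((rec X. c.(X + 0 + X\{b})\{c} + ((a.X + 0\{a,c})\{a,c} + b.(X\{b} + c.X)) + b.(X\{b} + c.X))\{b} + c.(rec X. c.(X + 0 + X\{b})\{c} + ((a.X + 0\{a,c})\{a,c} + b.(X\{b} + c.X)) + b.(X\{b} + c.X)))\{c} | ∅
Partition-refinement fixed point:
  B0 = {m0, n0}
  B1 = {m1, n1}
  B2 = {m3, m4, n3, n4}
  B3 = {m2, n2}
m0 ∈ B0, n0 ∈ B0 → same block

P ~ Q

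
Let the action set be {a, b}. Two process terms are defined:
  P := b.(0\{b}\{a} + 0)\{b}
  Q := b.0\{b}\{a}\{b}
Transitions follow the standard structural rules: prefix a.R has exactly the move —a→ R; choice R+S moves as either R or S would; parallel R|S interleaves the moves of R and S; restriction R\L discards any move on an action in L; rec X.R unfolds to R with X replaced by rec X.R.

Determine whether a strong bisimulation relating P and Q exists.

P ~ Q

LTS(P): 2 reachable states
  p0 = b.(0\{b}\{a} + 0)\{b} ⊢ --b--▸ p1
  p1 = (0\{b}\{a} + 0)\{b} ⊢ ∅
LTS(Q): 2 reachable states
  q0 = b.0\{b}\{a}\{b} ⊢ --b--▸ q1
  q1 = 0\{b}\{a}\{b} ⊢ ∅
Partition-refinement fixed point:
  B0 = {p0, q0}
  B1 = {p1, q1}
p0 ∈ B0, q0 ∈ B0 → same block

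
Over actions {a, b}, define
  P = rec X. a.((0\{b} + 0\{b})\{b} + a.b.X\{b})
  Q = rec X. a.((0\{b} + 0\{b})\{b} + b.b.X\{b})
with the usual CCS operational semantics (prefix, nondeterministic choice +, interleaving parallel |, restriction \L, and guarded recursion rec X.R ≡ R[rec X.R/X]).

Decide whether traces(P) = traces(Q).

traces(P) ≠ traces(Q) — witness ⟨aa⟩

Reachable graph of P (6 states):
  u0 = rec X. a.((0\{b} + 0\{b})\{b} + a.b.X\{b}) | -a-> u1
  u1 = (0\{b} + 0\{b})\{b} + a.b.(rec X. a.((0\{b} + 0\{b})\{b} + a.b.X\{b}))\{b} | -a-> u2
  u2 = b.(rec X. a.((0\{b} + 0\{b})\{b} + a.b.X\{b}))\{b} | -b-> u3
  u3 = (rec X. a.((0\{b} + 0\{b})\{b} + a.b.X\{b}))\{b} | -a-> u4
  u4 = ((0\{b} + 0\{b})\{b} + a.b.(rec X. a.((0\{b} + 0\{b})\{b} + a.b.X\{b}))\{b})\{b} | -a-> u5
  u5 = (b.(rec X. a.((0\{b} + 0\{b})\{b} + a.b.X\{b}))\{b})\{b} | (no moves)
Reachable graph of Q (5 states):
  v0 = rec X. a.((0\{b} + 0\{b})\{b} + b.b.X\{b}) | -a-> v1
  v1 = (0\{b} + 0\{b})\{b} + b.b.(rec X. a.((0\{b} + 0\{b})\{b} + b.b.X\{b}))\{b} | -b-> v2
  v2 = b.(rec X. a.((0\{b} + 0\{b})\{b} + b.b.X\{b}))\{b} | -b-> v3
  v3 = (rec X. a.((0\{b} + 0\{b})\{b} + b.b.X\{b}))\{b} | -a-> v4
  v4 = ((0\{b} + 0\{b})\{b} + b.b.(rec X. a.((0\{b} + 0\{b})\{b} + b.b.X\{b}))\{b})\{b} | (no moves)
Run σ = ⟨aa⟩ on P: start {u0}
  after a @ step 1: {u1}
  after a @ step 2: {u2}
  — P admits the full trace.
Run σ = ⟨aa⟩ on Q: start {v0}
  after a @ step 1: {v1}
  after a @ step 2: ∅ (Q stuck)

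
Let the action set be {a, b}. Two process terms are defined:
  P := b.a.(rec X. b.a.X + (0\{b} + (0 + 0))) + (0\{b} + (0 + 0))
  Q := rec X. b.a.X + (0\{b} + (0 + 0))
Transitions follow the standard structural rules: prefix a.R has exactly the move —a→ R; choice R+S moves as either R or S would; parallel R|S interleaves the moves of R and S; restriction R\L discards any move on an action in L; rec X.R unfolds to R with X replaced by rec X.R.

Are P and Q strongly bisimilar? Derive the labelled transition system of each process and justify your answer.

bisimilar

LTS(P): 3 reachable states
  u0 = b.a.(rec X. b.a.X + (0\{b} + (0 + 0))) + (0\{b} + (0 + 0)) | --b--▸ u1
  u1 = a.(rec X. b.a.X + (0\{b} + (0 + 0))) | --a--▸ u2
  u2 = rec X. b.a.X + (0\{b} + (0 + 0)) | --b--▸ u1
LTS(Q): 2 reachable states
  v0 = rec X. b.a.X + (0\{b} + (0 + 0)) | --b--▸ v1
  v1 = a.(rec X. b.a.X + (0\{b} + (0 + 0))) | --a--▸ v0
Coarsest stable partition (strong bisimilarity classes):
  B0 = {u0, u2, v0}
  B1 = {u1, v1}
u0 ∈ B0, v0 ∈ B0 → same block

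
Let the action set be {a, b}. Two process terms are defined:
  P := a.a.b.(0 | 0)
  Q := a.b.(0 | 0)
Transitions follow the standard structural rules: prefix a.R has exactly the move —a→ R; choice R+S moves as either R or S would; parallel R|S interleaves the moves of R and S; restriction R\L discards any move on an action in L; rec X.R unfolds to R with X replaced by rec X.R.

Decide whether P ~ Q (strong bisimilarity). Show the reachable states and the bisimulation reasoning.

LTS(P): 4 reachable states
  u0 = a.a.b.(0 | 0) | --a--▸ u1
  u1 = a.b.(0 | 0) | --a--▸ u2
  u2 = b.(0 | 0) | --b--▸ u3
  u3 = 0 | 0 | ·
LTS(Q): 3 reachable states
  v0 = a.b.(0 | 0) | --a--▸ v1
  v1 = b.(0 | 0) | --b--▸ v2
  v2 = 0 | 0 | ·
Partition-refinement fixed point:
  B0 = {u0}
  B1 = {u1, v0}
  B2 = {u2, v1}
  B3 = {u3, v2}
u0 ∈ B0, v0 ∈ B1 → different blocks

not bisimilar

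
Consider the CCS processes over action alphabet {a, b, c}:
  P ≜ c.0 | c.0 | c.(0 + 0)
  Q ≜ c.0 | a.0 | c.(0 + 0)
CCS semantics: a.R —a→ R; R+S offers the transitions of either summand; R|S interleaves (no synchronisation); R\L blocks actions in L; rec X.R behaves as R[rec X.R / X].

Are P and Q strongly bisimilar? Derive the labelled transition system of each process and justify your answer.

P's transition system — 8 states:
  m0 = c.0 | c.0 | c.(0 + 0) | =c=> m1, =c=> m2, =c=> m3
  m1 = 0 | c.0 | c.(0 + 0) | =c=> m4, =c=> m5
  m2 = c.0 | 0 | c.(0 + 0) | =c=> m4, =c=> m6
  m3 = c.0 | c.0 | (0 + 0) | =c=> m5, =c=> m6
  m4 = 0 | 0 | c.(0 + 0) | =c=> m7
  m5 = 0 | c.0 | (0 + 0) | =c=> m7
  m6 = c.0 | 0 | (0 + 0) | =c=> m7
  m7 = 0 | 0 | (0 + 0) | (no moves)
Q's transition system — 8 states:
  n0 = c.0 | a.0 | c.(0 + 0) | =a=> n1, =c=> n2, =c=> n3
  n1 = c.0 | 0 | c.(0 + 0) | =c=> n4, =c=> n5
  n2 = 0 | a.0 | c.(0 + 0) | =a=> n4, =c=> n6
  n3 = c.0 | a.0 | (0 + 0) | =a=> n5, =c=> n6
  n4 = 0 | 0 | c.(0 + 0) | =c=> n7
  n5 = c.0 | 0 | (0 + 0) | =c=> n7
  n6 = 0 | a.0 | (0 + 0) | =a=> n7
  n7 = 0 | 0 | (0 + 0) | (no moves)
Bisimilarity quotient blocks:
  B0 = {m0}
  B1 = {m1, m2, m3, n1}
  B2 = {m4, m5, m6, n4, n5}
  B3 = {m7, n7}
  B4 = {n0}
  B5 = {n2, n3}
  B6 = {n6}
m0 ∈ B0, n0 ∈ B4 → different blocks

P ≁ Q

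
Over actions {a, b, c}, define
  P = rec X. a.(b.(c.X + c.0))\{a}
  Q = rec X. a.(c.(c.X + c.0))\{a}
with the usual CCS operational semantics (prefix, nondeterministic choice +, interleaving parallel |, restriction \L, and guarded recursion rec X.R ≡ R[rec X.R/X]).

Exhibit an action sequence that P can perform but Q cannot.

LTS(P): 5 reachable states
  s0 = rec X. a.(b.(c.X + c.0))\{a} has moves -a-> s1
  s1 = (b.(c.(rec X. a.(b.(c.X + c.0))\{a}) + c.0))\{a} has moves -b-> s2
  s2 = (c.(rec X. a.(b.(c.X + c.0))\{a}) + c.0)\{a} has moves -c-> s3, -c-> s4
  s3 = (rec X. a.(b.(c.X + c.0))\{a})\{a} has moves ∅
  s4 = 0\{a} has moves ∅
LTS(Q): 5 reachable states
  t0 = rec X. a.(c.(c.X + c.0))\{a} has moves -a-> t1
  t1 = (c.(c.(rec X. a.(c.(c.X + c.0))\{a}) + c.0))\{a} has moves -c-> t2
  t2 = (c.(rec X. a.(c.(c.X + c.0))\{a}) + c.0)\{a} has moves -c-> t3, -c-> t4
  t3 = (rec X. a.(c.(c.X + c.0))\{a})\{a} has moves ∅
  t4 = 0\{a} has moves ∅
Trace ⟨ab⟩ through P, begin at {s0}:
  step 1 (a): {s1}
  step 2 (b): {s2}
  P completes σ.
Trace ⟨ab⟩ through Q, begin at {t0}:
  step 1 (a): {t1}
  step 2 (b): no successor for Q

ab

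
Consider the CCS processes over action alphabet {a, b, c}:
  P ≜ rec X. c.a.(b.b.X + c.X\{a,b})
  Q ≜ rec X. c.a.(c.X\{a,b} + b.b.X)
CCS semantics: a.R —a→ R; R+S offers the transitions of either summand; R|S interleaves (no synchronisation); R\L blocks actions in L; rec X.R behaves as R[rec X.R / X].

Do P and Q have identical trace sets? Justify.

trace-equivalent

Reachable graph of P (6 states):
  p0 = rec X. c.a.(b.b.X + c.X\{a,b}) has moves —c→ p1
  p1 = a.(b.b.(rec X. c.a.(b.b.X + c.X\{a,b})) + c.(rec X. c.a.(b.b.X + c.X\{a,b}))\{a,b}) has moves —a→ p2
  p2 = b.b.(rec X. c.a.(b.b.X + c.X\{a,b})) + c.(rec X. c.a.(b.b.X + c.X\{a,b}))\{a,b} has moves —b→ p3, —c→ p4
  p3 = b.(rec X. c.a.(b.b.X + c.X\{a,b})) has moves —b→ p0
  p4 = (rec X. c.a.(b.b.X + c.X\{a,b}))\{a,b} has moves —c→ p5
  p5 = (a.(b.b.(rec X. c.a.(b.b.X + c.X\{a,b})) + c.(rec X. c.a.(b.b.X + c.X\{a,b}))\{a,b}))\{a,b} has moves stopped
Reachable graph of Q (6 states):
  q0 = rec X. c.a.(c.X\{a,b} + b.b.X) has moves —c→ q1
  q1 = a.(c.(rec X. c.a.(c.X\{a,b} + b.b.X))\{a,b} + b.b.(rec X. c.a.(c.X\{a,b} + b.b.X))) has moves —a→ q2
  q2 = c.(rec X. c.a.(c.X\{a,b} + b.b.X))\{a,b} + b.b.(rec X. c.a.(c.X\{a,b} + b.b.X)) has moves —b→ q3, —c→ q4
  q3 = b.(rec X. c.a.(c.X\{a,b} + b.b.X)) has moves —b→ q0
  q4 = (rec X. c.a.(c.X\{a,b} + b.b.X))\{a,b} has moves —c→ q5
  q5 = (a.(c.(rec X. c.a.(c.X\{a,b} + b.b.X))\{a,b} + b.b.(rec X. c.a.(c.X\{a,b} + b.b.X))))\{a,b} has moves stopped
Partition-refinement fixed point:
  B0 = {p0, q0}
  B1 = {p1, q1}
  B2 = {p2, q2}
  B3 = {p3, q3}
  B4 = {p4, q4}
  B5 = {p5, q5}
p0 ∈ B0, q0 ∈ B0 → same block
Bisimilar ⇒ trace-equivalent.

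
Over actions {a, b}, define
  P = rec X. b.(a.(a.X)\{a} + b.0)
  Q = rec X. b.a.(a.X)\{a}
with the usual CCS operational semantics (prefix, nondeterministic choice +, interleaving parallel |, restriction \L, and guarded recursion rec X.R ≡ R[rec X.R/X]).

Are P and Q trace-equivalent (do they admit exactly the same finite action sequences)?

traces(P) ≠ traces(Q) — witness ⟨bb⟩

LTS(P): 4 reachable states
  p0 = rec X. b.(a.(a.X)\{a} + b.0) has moves --b--▸ p1
  p1 = a.(a.(rec X. b.(a.(a.X)\{a} + b.0)))\{a} + b.0 has moves --a--▸ p2, --b--▸ p3
  p2 = (a.(rec X. b.(a.(a.X)\{a} + b.0)))\{a} has moves ∅
  p3 = 0 has moves ∅
LTS(Q): 3 reachable states
  q0 = rec X. b.a.(a.X)\{a} has moves --b--▸ q1
  q1 = a.(a.(rec X. b.a.(a.X)\{a}))\{a} has moves --a--▸ q2
  q2 = (a.(rec X. b.a.(a.X)\{a}))\{a} has moves ∅
Executing bb from P (initial set {p0}):
  [1] b ⇒ {p1}
  [2] b ⇒ {p3}
  — P admits the full trace.
Executing bb from Q (initial set {q0}):
  [1] b ⇒ {q1}
  [2] b ⇒ ∅ (Q stuck)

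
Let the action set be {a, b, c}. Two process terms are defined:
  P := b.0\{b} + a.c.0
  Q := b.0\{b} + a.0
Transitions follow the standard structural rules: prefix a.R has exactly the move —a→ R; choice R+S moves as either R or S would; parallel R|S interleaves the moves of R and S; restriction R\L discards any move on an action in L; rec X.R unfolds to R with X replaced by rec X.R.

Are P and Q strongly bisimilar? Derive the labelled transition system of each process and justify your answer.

Reachable graph of P (4 states):
  s0 = b.0\{b} + a.c.0 has moves =a=> s1, =b=> s2
  s1 = c.0 has moves =c=> s3
  s2 = 0\{b} has moves stopped
  s3 = 0 has moves stopped
Reachable graph of Q (3 states):
  t0 = b.0\{b} + a.0 has moves =a=> t1, =b=> t2
  t1 = 0 has moves stopped
  t2 = 0\{b} has moves stopped
Partition-refinement fixed point:
  B0 = {s0}
  B1 = {s2, s3, t1, t2}
  B2 = {s1}
  B3 = {t0}
s0 ∈ B0, t0 ∈ B3 → different blocks

P ≁ Q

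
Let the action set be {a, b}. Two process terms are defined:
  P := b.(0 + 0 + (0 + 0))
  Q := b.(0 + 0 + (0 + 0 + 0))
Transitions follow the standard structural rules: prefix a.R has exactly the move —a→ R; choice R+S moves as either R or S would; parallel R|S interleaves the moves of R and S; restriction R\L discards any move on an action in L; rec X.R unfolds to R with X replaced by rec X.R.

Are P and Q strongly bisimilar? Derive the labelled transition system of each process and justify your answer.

P's transition system — 2 states:
  u0 = b.(0 + 0 + (0 + 0)) :: -b-> u1
  u1 = 0 + 0 + (0 + 0) :: deadlocked
Q's transition system — 2 states:
  v0 = b.(0 + 0 + (0 + 0 + 0)) :: -b-> v1
  v1 = 0 + 0 + (0 + 0 + 0) :: deadlocked
Coarsest stable partition (strong bisimilarity classes):
  B0 = {u0, v0}
  B1 = {u1, v1}
u0 ∈ B0, v0 ∈ B0 → same block

bisimilar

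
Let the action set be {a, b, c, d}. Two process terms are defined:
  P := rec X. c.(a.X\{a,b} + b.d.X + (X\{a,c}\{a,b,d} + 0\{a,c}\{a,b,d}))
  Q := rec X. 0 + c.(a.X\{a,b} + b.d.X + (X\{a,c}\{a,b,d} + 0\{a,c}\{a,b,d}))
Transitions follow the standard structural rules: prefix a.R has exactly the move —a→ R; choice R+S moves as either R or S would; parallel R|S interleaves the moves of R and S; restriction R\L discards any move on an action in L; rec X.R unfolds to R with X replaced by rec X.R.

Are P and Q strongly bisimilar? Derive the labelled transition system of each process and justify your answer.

bisimilar

P's transition system — 5 states:
  s0 = rec X. c.(a.X\{a,b} + b.d.X + (X\{a,c}\{a,b,d} + 0\{a,c}\{a,b,d})) has moves --c--▸ s1
  s1 = a.(rec X. c.(a.X\{a,b} + b.d.X + (X\{a,c}\{a,b,d} + 0\{a,c}\{a,b,d})))\{a,b} + b.d.(rec X. c.(a.X\{a,b} + b.d.X + (X\{a,c}\{a,b,d} + 0\{a,c}\{a,b,d}))) + ((rec X. c.(a.X\{a,b} + b.d.X + (X\{a,c}\{a,b,d} + 0\{a,c}\{a,b,d})))\{a,c}\{a,b,d} + 0\{a,c}\{a,b,d}) has moves --a--▸ s2, --b--▸ s3
  s2 = (rec X. c.(a.X\{a,b} + b.d.X + (X\{a,c}\{a,b,d} + 0\{a,c}\{a,b,d})))\{a,b} has moves --c--▸ s4
  s3 = d.(rec X. c.(a.X\{a,b} + b.d.X + (X\{a,c}\{a,b,d} + 0\{a,c}\{a,b,d}))) has moves --d--▸ s0
  s4 = (a.(rec X. c.(a.X\{a,b} + b.d.X + (X\{a,c}\{a,b,d} + 0\{a,c}\{a,b,d})))\{a,b} + b.d.(rec X. c.(a.X\{a,b} + b.d.X + (X\{a,c}\{a,b,d} + 0\{a,c}\{a,b,d}))) + ((rec X. c.(a.X\{a,b} + b.d.X + (X\{a,c}\{a,b,d} + 0\{a,c}\{a,b,d})))\{a,c}\{a,b,d} + 0\{a,c}\{a,b,d}))\{a,b} has moves ·
Q's transition system — 5 states:
  t0 = rec X. 0 + c.(a.X\{a,b} + b.d.X + (X\{a,c}\{a,b,d} + 0\{a,c}\{a,b,d})) has moves --c--▸ t1
  t1 = a.(rec X. 0 + c.(a.X\{a,b} + b.d.X + (X\{a,c}\{a,b,d} + 0\{a,c}\{a,b,d})))\{a,b} + b.d.(rec X. 0 + c.(a.X\{a,b} + b.d.X + (X\{a,c}\{a,b,d} + 0\{a,c}\{a,b,d}))) + ((rec X. 0 + c.(a.X\{a,b} + b.d.X + (X\{a,c}\{a,b,d} + 0\{a,c}\{a,b,d})))\{a,c}\{a,b,d} + 0\{a,c}\{a,b,d}) has moves --a--▸ t2, --b--▸ t3
  t2 = (rec X. 0 + c.(a.X\{a,b} + b.d.X + (X\{a,c}\{a,b,d} + 0\{a,c}\{a,b,d})))\{a,b} has moves --c--▸ t4
  t3 = d.(rec X. 0 + c.(a.X\{a,b} + b.d.X + (X\{a,c}\{a,b,d} + 0\{a,c}\{a,b,d}))) has moves --d--▸ t0
  t4 = (a.(rec X. 0 + c.(a.X\{a,b} + b.d.X + (X\{a,c}\{a,b,d} + 0\{a,c}\{a,b,d})))\{a,b} + b.d.(rec X. 0 + c.(a.X\{a,b} + b.d.X + (X\{a,c}\{a,b,d} + 0\{a,c}\{a,b,d}))) + ((rec X. 0 + c.(a.X\{a,b} + b.d.X + (X\{a,c}\{a,b,d} + 0\{a,c}\{a,b,d})))\{a,c}\{a,b,d} + 0\{a,c}\{a,b,d}))\{a,b} has moves ·
Bisimilarity quotient blocks:
  B0 = {s0, t0}
  B1 = {s1, t1}
  B2 = {s2, t2}
  B3 = {s4, t4}
  B4 = {s3, t3}
s0 ∈ B0, t0 ∈ B0 → same block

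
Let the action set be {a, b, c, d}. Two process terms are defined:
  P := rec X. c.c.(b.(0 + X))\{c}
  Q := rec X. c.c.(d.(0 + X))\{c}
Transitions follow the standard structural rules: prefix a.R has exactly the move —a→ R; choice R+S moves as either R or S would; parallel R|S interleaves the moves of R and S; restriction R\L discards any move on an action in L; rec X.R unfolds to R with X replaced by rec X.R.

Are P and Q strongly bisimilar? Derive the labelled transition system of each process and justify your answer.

NO

LTS(P): 4 reachable states
  m0 = rec X. c.c.(b.(0 + X))\{c} | -c-> m1
  m1 = c.(b.(0 + (rec X. c.c.(b.(0 + X))\{c})))\{c} | -c-> m2
  m2 = (b.(0 + (rec X. c.c.(b.(0 + X))\{c})))\{c} | -b-> m3
  m3 = (0 + (rec X. c.c.(b.(0 + X))\{c}))\{c} | ·
LTS(Q): 4 reachable states
  n0 = rec X. c.c.(d.(0 + X))\{c} | -c-> n1
  n1 = c.(d.(0 + (rec X. c.c.(d.(0 + X))\{c})))\{c} | -c-> n2
  n2 = (d.(0 + (rec X. c.c.(d.(0 + X))\{c})))\{c} | -d-> n3
  n3 = (0 + (rec X. c.c.(d.(0 + X))\{c}))\{c} | ·
Partition-refinement fixed point:
  B0 = {m0}
  B1 = {m1}
  B2 = {m2}
  B3 = {m3, n3}
  B4 = {n0}
  B5 = {n1}
  B6 = {n2}
m0 ∈ B0, n0 ∈ B4 → different blocks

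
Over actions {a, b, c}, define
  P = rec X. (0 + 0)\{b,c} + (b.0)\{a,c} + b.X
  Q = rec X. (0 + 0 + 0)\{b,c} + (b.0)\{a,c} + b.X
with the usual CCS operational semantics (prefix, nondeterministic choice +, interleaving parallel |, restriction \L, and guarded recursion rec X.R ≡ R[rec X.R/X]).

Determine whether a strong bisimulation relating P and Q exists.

bisimilar

LTS(P): 2 reachable states
  p0 = rec X. (0 + 0)\{b,c} + (b.0)\{a,c} + b.X :: --b--▸ p0, --b--▸ p1
  p1 = 0\{a,c} :: stopped
LTS(Q): 2 reachable states
  q0 = rec X. (0 + 0 + 0)\{b,c} + (b.0)\{a,c} + b.X :: --b--▸ q0, --b--▸ q1
  q1 = 0\{a,c} :: stopped
Coarsest stable partition (strong bisimilarity classes):
  B0 = {p0, q0}
  B1 = {p1, q1}
p0 ∈ B0, q0 ∈ B0 → same block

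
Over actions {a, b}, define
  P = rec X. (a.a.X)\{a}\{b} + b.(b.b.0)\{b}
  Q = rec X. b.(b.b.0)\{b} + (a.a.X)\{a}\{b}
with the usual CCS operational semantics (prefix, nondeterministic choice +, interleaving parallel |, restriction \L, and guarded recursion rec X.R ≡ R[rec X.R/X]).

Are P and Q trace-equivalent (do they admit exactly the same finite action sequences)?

traces(P) = traces(Q)

LTS(P): 2 reachable states
  u0 = rec X. (a.a.X)\{a}\{b} + b.(b.b.0)\{b} :: =b=> u1
  u1 = (b.b.0)\{b} :: deadlocked
LTS(Q): 2 reachable states
  v0 = rec X. b.(b.b.0)\{b} + (a.a.X)\{a}\{b} :: =b=> v1
  v1 = (b.b.0)\{b} :: deadlocked
Bisimilarity quotient blocks:
  B0 = {u0, v0}
  B1 = {u1, v1}
u0 ∈ B0, v0 ∈ B0 → same block
Bisimilar ⇒ trace-equivalent.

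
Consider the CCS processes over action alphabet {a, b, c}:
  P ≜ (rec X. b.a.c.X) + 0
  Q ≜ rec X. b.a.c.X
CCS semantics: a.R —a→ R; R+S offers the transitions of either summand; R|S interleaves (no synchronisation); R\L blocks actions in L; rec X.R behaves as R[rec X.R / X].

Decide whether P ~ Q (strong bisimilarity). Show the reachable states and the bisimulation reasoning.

P's transition system — 4 states:
  s0 = (rec X. b.a.c.X) + 0 has moves —b→ s1
  s1 = a.c.(rec X. b.a.c.X) has moves —a→ s2
  s2 = c.(rec X. b.a.c.X) has moves —c→ s3
  s3 = rec X. b.a.c.X has moves —b→ s1
Q's transition system — 3 states:
  t0 = rec X. b.a.c.X has moves —b→ t1
  t1 = a.c.(rec X. b.a.c.X) has moves —a→ t2
  t2 = c.(rec X. b.a.c.X) has moves —c→ t0
Partition-refinement fixed point:
  B0 = {s0, s3, t0}
  B1 = {s1, t1}
  B2 = {s2, t2}
s0 ∈ B0, t0 ∈ B0 → same block

bisimilar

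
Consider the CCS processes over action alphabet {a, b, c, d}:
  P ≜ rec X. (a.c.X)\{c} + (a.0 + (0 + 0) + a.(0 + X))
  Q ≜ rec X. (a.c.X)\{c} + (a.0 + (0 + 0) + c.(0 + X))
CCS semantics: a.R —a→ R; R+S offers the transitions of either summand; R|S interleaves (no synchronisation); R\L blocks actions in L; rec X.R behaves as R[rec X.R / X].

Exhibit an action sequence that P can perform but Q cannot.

aa

Reachable graph of P (4 states):
  s0 = rec X. (a.c.X)\{c} + (a.0 + (0 + 0) + a.(0 + X)) | -a-> s1, -a-> s2, -a-> s3
  s1 = (c.(rec X. (a.c.X)\{c} + (a.0 + (0 + 0) + a.(0 + X))))\{c} | (no moves)
  s2 = 0 | (no moves)
  s3 = 0 + (rec X. (a.c.X)\{c} + (a.0 + (0 + 0) + a.(0 + X))) | -a-> s1, -a-> s2, -a-> s3
Reachable graph of Q (4 states):
  t0 = rec X. (a.c.X)\{c} + (a.0 + (0 + 0) + c.(0 + X)) | -a-> t1, -a-> t2, -c-> t3
  t1 = (c.(rec X. (a.c.X)\{c} + (a.0 + (0 + 0) + c.(0 + X))))\{c} | (no moves)
  t2 = 0 | (no moves)
  t3 = 0 + (rec X. (a.c.X)\{c} + (a.0 + (0 + 0) + c.(0 + X))) | -a-> t1, -a-> t2, -c-> t3
Run σ = ⟨aa⟩ on P: start {s0}
  after a @ step 1: {s1, s2, s3}
  after a @ step 2: {s1, s2, s3}
  P completes σ.
Run σ = ⟨aa⟩ on Q: start {t0}
  after a @ step 1: {t1, t2}
  after a @ step 2: ∅  — Q cannot continue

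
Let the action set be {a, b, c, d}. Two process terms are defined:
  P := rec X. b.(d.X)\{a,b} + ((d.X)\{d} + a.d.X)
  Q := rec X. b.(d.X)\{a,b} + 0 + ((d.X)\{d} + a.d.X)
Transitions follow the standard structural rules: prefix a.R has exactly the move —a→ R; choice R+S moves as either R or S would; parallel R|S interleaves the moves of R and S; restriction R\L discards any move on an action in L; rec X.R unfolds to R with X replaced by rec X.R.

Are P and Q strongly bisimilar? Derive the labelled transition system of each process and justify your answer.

Reachable graph of P (4 states):
  m0 = rec X. b.(d.X)\{a,b} + ((d.X)\{d} + a.d.X) → --a--▸ m1, --b--▸ m2
  m1 = d.(rec X. b.(d.X)\{a,b} + ((d.X)\{d} + a.d.X)) → --d--▸ m0
  m2 = (d.(rec X. b.(d.X)\{a,b} + ((d.X)\{d} + a.d.X)))\{a,b} → --d--▸ m3
  m3 = (rec X. b.(d.X)\{a,b} + ((d.X)\{d} + a.d.X))\{a,b} → ∅
Reachable graph of Q (4 states):
  n0 = rec X. b.(d.X)\{a,b} + 0 + ((d.X)\{d} + a.d.X) → --a--▸ n1, --b--▸ n2
  n1 = d.(rec X. b.(d.X)\{a,b} + 0 + ((d.X)\{d} + a.d.X)) → --d--▸ n0
  n2 = (d.(rec X. b.(d.X)\{a,b} + 0 + ((d.X)\{d} + a.d.X)))\{a,b} → --d--▸ n3
  n3 = (rec X. b.(d.X)\{a,b} + 0 + ((d.X)\{d} + a.d.X))\{a,b} → ∅
Bisimilarity quotient blocks:
  B0 = {m0, n0}
  B1 = {m2, n2}
  B2 = {m3, n3}
  B3 = {m1, n1}
m0 ∈ B0, n0 ∈ B0 → same block

P ~ Q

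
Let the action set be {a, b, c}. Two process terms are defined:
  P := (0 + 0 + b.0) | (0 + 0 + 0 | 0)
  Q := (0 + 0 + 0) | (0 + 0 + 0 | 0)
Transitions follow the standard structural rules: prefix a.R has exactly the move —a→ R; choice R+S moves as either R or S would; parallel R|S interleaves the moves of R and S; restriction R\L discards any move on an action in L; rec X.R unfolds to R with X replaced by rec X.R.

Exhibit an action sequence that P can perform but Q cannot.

LTS(P): 2 reachable states
  m0 = (0 + 0 + b.0) | (0 + 0 + 0 | 0) → -b-> m1
  m1 = 0 | (0 + 0 + 0 | 0) → (no moves)
LTS(Q): 1 reachable states
  n0 = (0 + 0 + 0) | (0 + 0 + 0 | 0) → (no moves)
Run σ = ⟨b⟩ on P: start {m0}
  step 1 (b): {m1}
  P completes σ.
Run σ = ⟨b⟩ on Q: start {n0}
  step 1 (b): ∅ (Q stuck)

b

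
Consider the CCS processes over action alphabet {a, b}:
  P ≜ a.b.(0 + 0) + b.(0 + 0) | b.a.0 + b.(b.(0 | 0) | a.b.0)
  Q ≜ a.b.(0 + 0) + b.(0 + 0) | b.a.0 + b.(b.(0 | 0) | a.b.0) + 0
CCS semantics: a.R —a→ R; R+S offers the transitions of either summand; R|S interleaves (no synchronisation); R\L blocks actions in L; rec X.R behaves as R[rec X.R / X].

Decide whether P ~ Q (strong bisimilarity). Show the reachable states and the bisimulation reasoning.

bisimilar

Reachable graph of P (14 states):
  p0 = a.b.(0 + 0) + b.(0 + 0) | b.a.0 + b.(b.(0 | 0) | a.b.0) | =a=> p1, =b=> p2, =b=> p3, =b=> p4
  p1 = b.(0 + 0) | =b=> p5
  p2 = (0 + 0) | b.a.0 | =b=> p6
  p3 = b.(0 + 0) | a.0 | =a=> p7, =b=> p6
  p4 = b.(0 | 0) | a.b.0 | =a=> p8, =b=> p9
  p5 = 0 + 0 | deadlocked
  p6 = (0 + 0) | a.0 | =a=> p10
  p7 = b.(0 + 0) | 0 | =b=> p10
  p8 = b.(0 | 0) | b.0 | =b=> p11, =b=> p12
  p9 = 0 | 0 | a.b.0 | =a=> p11
  p10 = (0 + 0) | 0 | deadlocked
  p11 = 0 | 0 | b.0 | =b=> p13
  p12 = b.(0 | 0) | 0 | =b=> p13
  p13 = 0 | 0 | 0 | deadlocked
Reachable graph of Q (14 states):
  q0 = a.b.(0 + 0) + b.(0 + 0) | b.a.0 + b.(b.(0 | 0) | a.b.0) + 0 | =a=> q1, =b=> q2, =b=> q3, =b=> q4
  q1 = b.(0 + 0) | =b=> q5
  q2 = (0 + 0) | b.a.0 | =b=> q6
  q3 = b.(0 + 0) | a.0 | =a=> q7, =b=> q6
  q4 = b.(0 | 0) | a.b.0 | =a=> q8, =b=> q9
  q5 = 0 + 0 | deadlocked
  q6 = (0 + 0) | a.0 | =a=> q10
  q7 = b.(0 + 0) | 0 | =b=> q10
  q8 = b.(0 | 0) | b.0 | =b=> q11, =b=> q12
  q9 = 0 | 0 | a.b.0 | =a=> q11
  q10 = (0 + 0) | 0 | deadlocked
  q11 = 0 | 0 | b.0 | =b=> q13
  q12 = b.(0 | 0) | 0 | =b=> q13
  q13 = 0 | 0 | 0 | deadlocked
Coarsest stable partition (strong bisimilarity classes):
  B0 = {p0, q0}
  B1 = {p4, q4}
  B2 = {p9, q9}
  B3 = {p1, p11, p12, p7, q1, q11, q12, q7}
  B4 = {p10, p13, p5, q10, q13, q5}
  B5 = {p8, q8}
  B6 = {p2, q2}
  B7 = {p6, q6}
  B8 = {p3, q3}
p0 ∈ B0, q0 ∈ B0 → same block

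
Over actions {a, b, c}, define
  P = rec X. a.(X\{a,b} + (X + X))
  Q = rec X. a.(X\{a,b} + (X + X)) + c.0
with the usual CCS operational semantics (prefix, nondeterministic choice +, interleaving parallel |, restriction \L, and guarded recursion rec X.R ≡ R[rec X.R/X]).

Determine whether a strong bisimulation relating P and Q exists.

LTS(P): 2 reachable states
  u0 = rec X. a.(X\{a,b} + (X + X)) → —a→ u1
  u1 = (rec X. a.(X\{a,b} + (X + X)))\{a,b} + ((rec X. a.(X\{a,b} + (X + X))) + (rec X. a.(X\{a,b} + (X + X)))) → —a→ u1
LTS(Q): 4 reachable states
  v0 = rec X. a.(X\{a,b} + (X + X)) + c.0 → —a→ v1, —c→ v2
  v1 = (rec X. a.(X\{a,b} + (X + X)) + c.0)\{a,b} + ((rec X. a.(X\{a,b} + (X + X)) + c.0) + (rec X. a.(X\{a,b} + (X + X)) + c.0)) → —a→ v1, —c→ v2, —c→ v3
  v2 = 0 → deadlocked
  v3 = 0\{a,b} → deadlocked
Coarsest stable partition (strong bisimilarity classes):
  B0 = {u0, u1}
  B1 = {v0, v1}
  B2 = {v2, v3}
u0 ∈ B0, v0 ∈ B1 → different blocks

P ≁ Q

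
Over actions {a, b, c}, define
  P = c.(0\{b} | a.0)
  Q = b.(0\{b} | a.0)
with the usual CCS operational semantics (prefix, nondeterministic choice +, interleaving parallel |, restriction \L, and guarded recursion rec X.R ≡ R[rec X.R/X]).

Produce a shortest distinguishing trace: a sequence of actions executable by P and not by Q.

c

Reachable graph of P (3 states):
  p0 = c.(0\{b} | a.0) | ··c··> p1
  p1 = 0\{b} | a.0 | ··a··> p2
  p2 = 0\{b} | 0 | ·
Reachable graph of Q (3 states):
  q0 = b.(0\{b} | a.0) | ··b··> q1
  q1 = 0\{b} | a.0 | ··a··> q2
  q2 = 0\{b} | 0 | ·
Executing c from P (initial set {p0}):
  after c @ step 1: {p1}
  ✓ P
Executing c from Q (initial set {q0}):
  after c @ step 1: no successor for Q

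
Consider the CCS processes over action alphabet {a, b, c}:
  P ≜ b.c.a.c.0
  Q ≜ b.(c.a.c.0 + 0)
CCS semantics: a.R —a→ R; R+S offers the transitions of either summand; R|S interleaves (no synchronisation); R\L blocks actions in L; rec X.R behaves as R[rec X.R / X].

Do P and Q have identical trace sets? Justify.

Reachable graph of P (5 states):
  p0 = b.c.a.c.0 → —b→ p1
  p1 = c.a.c.0 → —c→ p2
  p2 = a.c.0 → —a→ p3
  p3 = c.0 → —c→ p4
  p4 = 0 → (no moves)
Reachable graph of Q (5 states):
  q0 = b.(c.a.c.0 + 0) → —b→ q1
  q1 = c.a.c.0 + 0 → —c→ q2
  q2 = a.c.0 → —a→ q3
  q3 = c.0 → —c→ q4
  q4 = 0 → (no moves)
Partition-refinement fixed point:
  B0 = {p0, q0}
  B1 = {p1, q1}
  B2 = {p2, q2}
  B3 = {p3, q3}
  B4 = {p4, q4}
p0 ∈ B0, q0 ∈ B0 → same block
Bisimilar ⇒ trace-equivalent.

YES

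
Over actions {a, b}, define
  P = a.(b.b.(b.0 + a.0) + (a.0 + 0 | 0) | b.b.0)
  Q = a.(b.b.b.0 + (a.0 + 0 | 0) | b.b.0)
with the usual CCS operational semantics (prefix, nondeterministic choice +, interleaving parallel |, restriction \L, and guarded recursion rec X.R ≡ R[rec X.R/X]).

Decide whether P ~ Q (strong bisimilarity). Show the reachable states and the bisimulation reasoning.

LTS(P): 10 reachable states
  m0 = a.(b.b.(b.0 + a.0) + (a.0 + 0 | 0) | b.b.0) → -a-> m1
  m1 = b.b.(b.0 + a.0) + (a.0 + 0 | 0) | b.b.0 → -a-> m2, -b-> m3, -b-> m4
  m2 = 0 | b.b.0 → -b-> m5
  m3 = (a.0 + 0 | 0) | b.0 → -a-> m5, -b-> m6
  m4 = b.(b.0 + a.0) → -b-> m7
  m5 = 0 | b.0 → -b-> m8
  m6 = (a.0 + 0 | 0) | 0 → -a-> m8
  m7 = b.0 + a.0 → -a-> m9, -b-> m9
  m8 = 0 | 0 → stopped
  m9 = 0 → stopped
LTS(Q): 10 reachable states
  n0 = a.(b.b.b.0 + (a.0 + 0 | 0) | b.b.0) → -a-> n1
  n1 = b.b.b.0 + (a.0 + 0 | 0) | b.b.0 → -a-> n2, -b-> n3, -b-> n4
  n2 = 0 | b.b.0 → -b-> n5
  n3 = (a.0 + 0 | 0) | b.0 → -a-> n5, -b-> n6
  n4 = b.b.0 → -b-> n7
  n5 = 0 | b.0 → -b-> n8
  n6 = (a.0 + 0 | 0) | 0 → -a-> n8
  n7 = b.0 → -b-> n9
  n8 = 0 | 0 → stopped
  n9 = 0 → stopped
Bisimilarity quotient blocks:
  B0 = {m0}
  B1 = {m1}
  B2 = {m4}
  B3 = {m7}
  B4 = {m8, m9, n8, n9}
  B5 = {m3, n3}
  B6 = {m5, n5, n7}
  B7 = {m6, n6}
  B8 = {m2, n2, n4}
  B9 = {n0}
  B10 = {n1}
m0 ∈ B0, n0 ∈ B9 → different blocks

P ≁ Q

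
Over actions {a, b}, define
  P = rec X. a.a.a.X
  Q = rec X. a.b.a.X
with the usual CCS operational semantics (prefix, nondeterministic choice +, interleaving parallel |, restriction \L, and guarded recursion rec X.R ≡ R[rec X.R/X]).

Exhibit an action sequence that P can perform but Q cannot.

LTS(P): 3 reachable states
  s0 = rec X. a.a.a.X ⊢ -a-> s1
  s1 = a.a.(rec X. a.a.a.X) ⊢ -a-> s2
  s2 = a.(rec X. a.a.a.X) ⊢ -a-> s0
LTS(Q): 3 reachable states
  t0 = rec X. a.b.a.X ⊢ -a-> t1
  t1 = b.a.(rec X. a.b.a.X) ⊢ -b-> t2
  t2 = a.(rec X. a.b.a.X) ⊢ -a-> t0
Trace ⟨aa⟩ through P, begin at {s0}:
  after a @ step 1: {s1}
  after a @ step 2: {s2}
  ✓ P
Trace ⟨aa⟩ through Q, begin at {t0}:
  after a @ step 1: {t1}
  after a @ step 2: ∅ (Q stuck)

aa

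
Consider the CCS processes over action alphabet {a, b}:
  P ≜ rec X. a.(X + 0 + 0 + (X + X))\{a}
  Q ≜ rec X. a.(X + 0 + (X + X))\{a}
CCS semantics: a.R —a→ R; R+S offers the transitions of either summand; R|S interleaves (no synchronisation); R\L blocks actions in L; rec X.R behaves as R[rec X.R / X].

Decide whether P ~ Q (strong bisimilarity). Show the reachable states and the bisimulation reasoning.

bisimilar

LTS(P): 2 reachable states
  u0 = rec X. a.(X + 0 + 0 + (X + X))\{a} has moves ··a··> u1
  u1 = ((rec X. a.(X + 0 + 0 + (X + X))\{a}) + 0 + 0 + ((rec X. a.(X + 0 + 0 + (X + X))\{a}) + (rec X. a.(X + 0 + 0 + (X + X))\{a})))\{a} has moves ∅
LTS(Q): 2 reachable states
  v0 = rec X. a.(X + 0 + (X + X))\{a} has moves ··a··> v1
  v1 = ((rec X. a.(X + 0 + (X + X))\{a}) + 0 + ((rec X. a.(X + 0 + (X + X))\{a}) + (rec X. a.(X + 0 + (X + X))\{a})))\{a} has moves ∅
Coarsest stable partition (strong bisimilarity classes):
  B0 = {u0, v0}
  B1 = {u1, v1}
u0 ∈ B0, v0 ∈ B0 → same block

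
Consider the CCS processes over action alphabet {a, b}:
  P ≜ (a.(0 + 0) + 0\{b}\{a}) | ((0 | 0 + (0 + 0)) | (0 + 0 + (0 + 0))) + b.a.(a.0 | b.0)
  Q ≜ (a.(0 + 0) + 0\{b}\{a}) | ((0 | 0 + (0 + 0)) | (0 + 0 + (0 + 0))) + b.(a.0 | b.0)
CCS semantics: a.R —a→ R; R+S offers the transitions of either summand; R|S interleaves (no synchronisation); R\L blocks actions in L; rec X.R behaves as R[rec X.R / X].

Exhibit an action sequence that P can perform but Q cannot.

LTS(P): 7 reachable states
  m0 = (a.(0 + 0) + 0\{b}\{a}) | ((0 | 0 + (0 + 0)) | (0 + 0 + (0 + 0))) + b.a.(a.0 | b.0) | -a-> m1, -b-> m2
  m1 = (0 + 0) | ((0 | 0 + (0 + 0)) | (0 + 0 + (0 + 0))) | (no moves)
  m2 = a.(a.0 | b.0) | -a-> m3
  m3 = a.0 | b.0 | -a-> m4, -b-> m5
  m4 = 0 | b.0 | -b-> m6
  m5 = a.0 | 0 | -a-> m6
  m6 = 0 | 0 | (no moves)
LTS(Q): 6 reachable states
  n0 = (a.(0 + 0) + 0\{b}\{a}) | ((0 | 0 + (0 + 0)) | (0 + 0 + (0 + 0))) + b.(a.0 | b.0) | -a-> n1, -b-> n2
  n1 = (0 + 0) | ((0 | 0 + (0 + 0)) | (0 + 0 + (0 + 0))) | (no moves)
  n2 = a.0 | b.0 | -a-> n3, -b-> n4
  n3 = 0 | b.0 | -b-> n5
  n4 = a.0 | 0 | -a-> n5
  n5 = 0 | 0 | (no moves)
Run σ = ⟨baa⟩ on P: start {m0}
  step 1 (b): {m2}
  step 2 (a): {m3}
  step 3 (a): {m4}
  ✓ P
Run σ = ⟨baa⟩ on Q: start {n0}
  step 1 (b): {n2}
  step 2 (a): {n3}
  step 3 (a): ∅  — Q cannot continue

baa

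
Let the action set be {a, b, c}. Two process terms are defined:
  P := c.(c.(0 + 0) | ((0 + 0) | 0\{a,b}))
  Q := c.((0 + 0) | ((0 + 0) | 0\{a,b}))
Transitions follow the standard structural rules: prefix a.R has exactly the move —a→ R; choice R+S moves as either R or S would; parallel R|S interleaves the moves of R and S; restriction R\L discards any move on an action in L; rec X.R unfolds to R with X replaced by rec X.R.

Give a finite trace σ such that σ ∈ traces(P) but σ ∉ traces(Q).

P's transition system — 3 states:
  p0 = c.(c.(0 + 0) | ((0 + 0) | 0\{a,b})) has moves =c=> p1
  p1 = c.(0 + 0) | ((0 + 0) | 0\{a,b}) has moves =c=> p2
  p2 = (0 + 0) | ((0 + 0) | 0\{a,b}) has moves ·
Q's transition system — 2 states:
  q0 = c.((0 + 0) | ((0 + 0) | 0\{a,b})) has moves =c=> q1
  q1 = (0 + 0) | ((0 + 0) | 0\{a,b}) has moves ·
Trace ⟨cc⟩ through P, begin at {p0}:
  step 1 (c): {p1}
  step 2 (c): {p2}
  — P admits the full trace.
Trace ⟨cc⟩ through Q, begin at {q0}:
  step 1 (c): {q1}
  step 2 (c): ∅ (Q stuck)

cc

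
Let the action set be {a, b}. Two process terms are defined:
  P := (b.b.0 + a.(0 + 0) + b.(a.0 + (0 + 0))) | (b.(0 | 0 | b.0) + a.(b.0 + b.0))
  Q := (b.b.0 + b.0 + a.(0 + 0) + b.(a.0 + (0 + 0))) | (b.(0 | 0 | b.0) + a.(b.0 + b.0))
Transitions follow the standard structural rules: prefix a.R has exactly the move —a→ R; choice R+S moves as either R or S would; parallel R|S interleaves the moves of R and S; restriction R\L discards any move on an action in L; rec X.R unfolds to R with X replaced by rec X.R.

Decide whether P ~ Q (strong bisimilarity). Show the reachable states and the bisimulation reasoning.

not bisimilar

LTS(P): 25 reachable states
  u0 = (b.b.0 + a.(0 + 0) + b.(a.0 + (0 + 0))) | (b.(0 | 0 | b.0) + a.(b.0 + b.0)) ⊢ =a=> u1, =a=> u2, =b=> u3, =b=> u4, =b=> u5
  u1 = (0 + 0) | (b.(0 | 0 | b.0) + a.(b.0 + b.0)) ⊢ =a=> u6, =b=> u7
  u2 = (b.b.0 + a.(0 + 0) + b.(a.0 + (0 + 0))) | (b.0 + b.0) ⊢ =a=> u6, =b=> u10, =b=> u8, =b=> u9
  u3 = (a.0 + (0 + 0)) | (b.(0 | 0 | b.0) + a.(b.0 + b.0)) ⊢ =a=> u11, =a=> u8, =b=> u12
  u4 = (b.b.0 + a.(0 + 0) + b.(a.0 + (0 + 0))) | (0 | 0 | b.0) ⊢ =a=> u7, =b=> u12, =b=> u13, =b=> u14
  u5 = b.0 | (b.(0 | 0 | b.0) + a.(b.0 + b.0)) ⊢ =a=> u10, =b=> u11, =b=> u14
  u6 = (0 + 0) | (b.0 + b.0) ⊢ =b=> u15
  u7 = (0 + 0) | (0 | 0 | b.0) ⊢ =b=> u16
  u8 = (a.0 + (0 + 0)) | (b.0 + b.0) ⊢ =a=> u17, =b=> u18
  u9 = (b.b.0 + a.(0 + 0) + b.(a.0 + (0 + 0))) | 0 ⊢ =a=> u15, =b=> u18, =b=> u19
  u10 = b.0 | (b.0 + b.0) ⊢ =b=> u17, =b=> u19
  u11 = 0 | (b.(0 | 0 | b.0) + a.(b.0 + b.0)) ⊢ =a=> u17, =b=> u20
  u12 = (a.0 + (0 + 0)) | (0 | 0 | b.0) ⊢ =a=> u20, =b=> u21
  u13 = (b.b.0 + a.(0 + 0) + b.(a.0 + (0 + 0))) | (0 | 0 | 0) ⊢ =a=> u16, =b=> u21, =b=> u22
  u14 = b.0 | (0 | 0 | b.0) ⊢ =b=> u20, =b=> u22
  u15 = (0 + 0) | 0 ⊢ (no moves)
  u16 = (0 + 0) | (0 | 0 | 0) ⊢ (no moves)
  u17 = 0 | (b.0 + b.0) ⊢ =b=> u23
  u18 = (a.0 + (0 + 0)) | 0 ⊢ =a=> u23
  u19 = b.0 | 0 ⊢ =b=> u23
  u20 = 0 | (0 | 0 | b.0) ⊢ =b=> u24
  u21 = (a.0 + (0 + 0)) | (0 | 0 | 0) ⊢ =a=> u24
  u22 = b.0 | (0 | 0 | 0) ⊢ =b=> u24
  u23 = 0 | 0 ⊢ (no moves)
  u24 = 0 | (0 | 0 | 0) ⊢ (no moves)
LTS(Q): 25 reachable states
  v0 = (b.b.0 + b.0 + a.(0 + 0) + b.(a.0 + (0 + 0))) | (b.(0 | 0 | b.0) + a.(b.0 + b.0)) ⊢ =a=> v1, =a=> v2, =b=> v3, =b=> v4, =b=> v5, =b=> v6
  v1 = (0 + 0) | (b.(0 | 0 | b.0) + a.(b.0 + b.0)) ⊢ =a=> v7, =b=> v8
  v2 = (b.b.0 + b.0 + a.(0 + 0) + b.(a.0 + (0 + 0))) | (b.0 + b.0) ⊢ =a=> v7, =b=> v10, =b=> v11, =b=> v12, =b=> v9
  v3 = (a.0 + (0 + 0)) | (b.(0 | 0 | b.0) + a.(b.0 + b.0)) ⊢ =a=> v5, =a=> v9, =b=> v13
  v4 = (b.b.0 + b.0 + a.(0 + 0) + b.(a.0 + (0 + 0))) | (0 | 0 | b.0) ⊢ =a=> v8, =b=> v13, =b=> v14, =b=> v15, =b=> v16
  v5 = 0 | (b.(0 | 0 | b.0) + a.(b.0 + b.0)) ⊢ =a=> v11, =b=> v15
  v6 = b.0 | (b.(0 | 0 | b.0) + a.(b.0 + b.0)) ⊢ =a=> v12, =b=> v16, =b=> v5
  v7 = (0 + 0) | (b.0 + b.0) ⊢ =b=> v17
  v8 = (0 + 0) | (0 | 0 | b.0) ⊢ =b=> v18
  v9 = (a.0 + (0 + 0)) | (b.0 + b.0) ⊢ =a=> v11, =b=> v19
  v10 = (b.b.0 + b.0 + a.(0 + 0) + b.(a.0 + (0 + 0))) | 0 ⊢ =a=> v17, =b=> v19, =b=> v20, =b=> v21
  v11 = 0 | (b.0 + b.0) ⊢ =b=> v20
  v12 = b.0 | (b.0 + b.0) ⊢ =b=> v11, =b=> v21
  v13 = (a.0 + (0 + 0)) | (0 | 0 | b.0) ⊢ =a=> v15, =b=> v22
  v14 = (b.b.0 + b.0 + a.(0 + 0) + b.(a.0 + (0 + 0))) | (0 | 0 | 0) ⊢ =a=> v18, =b=> v22, =b=> v23, =b=> v24
  v15 = 0 | (0 | 0 | b.0) ⊢ =b=> v23
  v16 = b.0 | (0 | 0 | b.0) ⊢ =b=> v15, =b=> v24
  v17 = (0 + 0) | 0 ⊢ (no moves)
  v18 = (0 + 0) | (0 | 0 | 0) ⊢ (no moves)
  v19 = (a.0 + (0 + 0)) | 0 ⊢ =a=> v20
  v20 = 0 | 0 ⊢ (no moves)
  v21 = b.0 | 0 ⊢ =b=> v20
  v22 = (a.0 + (0 + 0)) | (0 | 0 | 0) ⊢ =a=> v23
  v23 = 0 | (0 | 0 | 0) ⊢ (no moves)
  v24 = b.0 | (0 | 0 | 0) ⊢ =b=> v23
Coarsest stable partition (strong bisimilarity classes):
  B0 = {u0}
  B1 = {u2, u4}
  B2 = {u12, u8, v13, v9}
  B3 = {u17, u19, u20, u22, u6, u7, v11, v15, v21, v24, v7, v8}
  B4 = {u15, u16, u23, u24, v17, v18, v20, v23}
  B5 = {u18, u21, v19, v22}
  B6 = {u10, u14, v12, v16}
  B7 = {u13, u9}
  B8 = {u3, v3}
  B9 = {u1, u11, v1, v5}
  B10 = {u5, v6}
  B11 = {v0}
  B12 = {v2, v4}
  B13 = {v10, v14}
u0 ∈ B0, v0 ∈ B11 → different blocks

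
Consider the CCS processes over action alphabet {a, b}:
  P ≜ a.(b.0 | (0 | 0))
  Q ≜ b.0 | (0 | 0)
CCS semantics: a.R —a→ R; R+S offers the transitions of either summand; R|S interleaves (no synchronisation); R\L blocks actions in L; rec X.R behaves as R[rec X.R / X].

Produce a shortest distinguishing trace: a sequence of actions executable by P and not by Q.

a

LTS(P): 3 reachable states
  s0 = a.(b.0 | (0 | 0)) → ··a··> s1
  s1 = b.0 | (0 | 0) → ··b··> s2
  s2 = 0 | (0 | 0) → ∅
LTS(Q): 2 reachable states
  t0 = b.0 | (0 | 0) → ··b··> t1
  t1 = 0 | (0 | 0) → ∅
Trace ⟨a⟩ through P, begin at {s0}:
  after a @ step 1: {s1}
  — P admits the full trace.
Trace ⟨a⟩ through Q, begin at {t0}:
  after a @ step 1: no successor for Q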